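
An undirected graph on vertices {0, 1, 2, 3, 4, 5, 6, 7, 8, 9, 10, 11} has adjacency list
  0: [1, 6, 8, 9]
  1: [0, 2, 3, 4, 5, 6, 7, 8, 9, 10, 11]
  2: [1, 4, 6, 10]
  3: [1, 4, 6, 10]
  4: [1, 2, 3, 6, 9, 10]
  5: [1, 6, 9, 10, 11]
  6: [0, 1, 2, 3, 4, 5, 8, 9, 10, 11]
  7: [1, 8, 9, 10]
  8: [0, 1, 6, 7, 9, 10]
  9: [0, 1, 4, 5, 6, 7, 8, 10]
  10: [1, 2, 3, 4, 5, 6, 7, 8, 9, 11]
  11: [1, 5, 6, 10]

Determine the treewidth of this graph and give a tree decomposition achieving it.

Every bag has size at most 5, so the width is 5 − 1 = 4 and tw(G) ≤ 4. On the other hand G contains the 5-clique {0, 1, 6, 8, 9}. A clique must lie in a single bag of any decomposition, so no decomposition can have width below 4. Combining the bounds, tw(G) = 4.

Treewidth 4.
One such decomposition:
Bags: B1 = {1, 5, 6, 9, 10}  B2 = {1, 4, 6, 9, 10}  B3 = {1, 3, 4, 6, 10}  B4 = {1, 6, 8, 9, 10}  B5 = {1, 2, 4, 6, 10}  B6 = {0, 1, 6, 8, 9}  B7 = {1, 5, 6, 10, 11}  B8 = {1, 7, 8, 9, 10}
Tree: B1–B2, B2–B3, B1–B4, B3–B5, B4–B6, B1–B7, B4–B8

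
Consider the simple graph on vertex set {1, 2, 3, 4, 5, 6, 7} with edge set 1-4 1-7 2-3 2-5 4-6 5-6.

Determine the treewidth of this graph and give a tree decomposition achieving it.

Each bag holds 2 vertices, so the decomposition has width 1, which upper-bounds the treewidth. G has an edge, so its treewidth is at least 1. The upper and lower bounds meet at 1, so that is the treewidth.

Treewidth 1.
Bags: B1 = {2, 3}  B2 = {2, 5}  B3 = {5, 6}  B4 = {4, 6}  B5 = {1, 4}  B6 = {1, 7}
Tree: B1–B2, B2–B3, B3–B4, B4–B5, B5–B6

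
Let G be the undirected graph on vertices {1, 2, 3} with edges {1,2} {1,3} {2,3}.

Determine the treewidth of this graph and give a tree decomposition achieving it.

A single bag containing all 3 vertices is trivially a valid decomposition of width 2. For the lower bound, the 3 vertices {1, 2, 3} are pairwise adjacent, and any tree decomposition puts a clique entirely inside one bag — forcing width ≥ 2. Therefore the treewidth is 2.

Treewidth 2.
One optimal decomposition is:
Bags: B1 = {1, 2, 3}
Tree: (single bag)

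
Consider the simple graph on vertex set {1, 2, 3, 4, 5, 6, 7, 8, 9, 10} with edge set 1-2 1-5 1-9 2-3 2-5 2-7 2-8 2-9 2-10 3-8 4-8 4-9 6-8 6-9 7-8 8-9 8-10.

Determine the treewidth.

2

A width-2 tree decomposition is:
Bags: B1 = {1, 2, 9}  B2 = {2, 8, 9}  B3 = {6, 8, 9}  B4 = {2, 8, 10}  B5 = {1, 2, 5}  B6 = {2, 3, 8}  B7 = {2, 7, 8}  B8 = {4, 8, 9}
Tree: B1–B2, B2–B3, B2–B4, B1–B5, B2–B6, B4–B7, B2–B8
Each bag holds 3 vertices, so the decomposition has width 2, which upper-bounds the treewidth. For the lower bound, the 3 vertices {2, 8, 9} are pairwise adjacent, and any tree decomposition puts a clique entirely inside one bag — forcing width ≥ 2. Combining the bounds, tw(G) = 2.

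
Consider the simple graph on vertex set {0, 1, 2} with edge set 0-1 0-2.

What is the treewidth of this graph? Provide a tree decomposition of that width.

Treewidth 1.
Bags: B1 = {0, 1}  B2 = {0, 2}
Tree: B1–B2

Each bag holds 2 vertices, so the decomposition has width 1, which upper-bounds the treewidth. G has an edge, so its treewidth is at least 1. Therefore the treewidth is 1.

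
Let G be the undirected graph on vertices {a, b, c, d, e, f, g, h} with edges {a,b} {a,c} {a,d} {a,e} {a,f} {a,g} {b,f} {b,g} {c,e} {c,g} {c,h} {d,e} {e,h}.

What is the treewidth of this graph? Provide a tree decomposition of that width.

Each bag holds 3 vertices, so the decomposition has width 2, which upper-bounds the treewidth. On the other hand G contains the 3-clique {c, e, h}. A clique must lie in a single bag of any decomposition, so no decomposition can have width below 2. Combining the bounds, tw(G) = 2.

Treewidth 2.
One such decomposition:
Bags: B1 = {a, c, g}  B2 = {a, c, e}  B3 = {a, d, e}  B4 = {a, b, g}  B5 = {c, e, h}  B6 = {a, b, f}
Tree: B1–B2, B2–B3, B1–B4, B2–B5, B4–B6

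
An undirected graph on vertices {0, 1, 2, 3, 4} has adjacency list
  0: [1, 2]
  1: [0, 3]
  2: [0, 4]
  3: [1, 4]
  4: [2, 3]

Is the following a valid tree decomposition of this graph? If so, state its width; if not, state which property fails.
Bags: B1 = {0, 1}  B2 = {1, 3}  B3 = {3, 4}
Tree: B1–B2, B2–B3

A tree decomposition must satisfy three properties: every vertex lies in some bag; for every edge, both endpoints lie together in some bag; and for every vertex, the bags containing it form a connected subtree. Here vertex 2 appears in no bag, so the decomposition is invalid.

No — vertex 2 appears in no bag.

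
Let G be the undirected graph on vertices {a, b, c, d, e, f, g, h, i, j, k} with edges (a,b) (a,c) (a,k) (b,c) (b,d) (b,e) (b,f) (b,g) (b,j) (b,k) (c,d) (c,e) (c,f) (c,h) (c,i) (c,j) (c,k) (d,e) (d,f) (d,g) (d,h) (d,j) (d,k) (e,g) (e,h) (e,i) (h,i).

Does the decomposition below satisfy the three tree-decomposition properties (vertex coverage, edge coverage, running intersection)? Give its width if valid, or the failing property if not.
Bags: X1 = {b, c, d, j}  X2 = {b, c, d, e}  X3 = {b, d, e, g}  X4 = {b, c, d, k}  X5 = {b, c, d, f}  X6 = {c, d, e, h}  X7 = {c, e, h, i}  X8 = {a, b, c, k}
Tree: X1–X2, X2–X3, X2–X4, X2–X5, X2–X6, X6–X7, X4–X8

Vertex coverage: the bags together contain {a, b, c, d, e, f, g, h, i, j, k}, the full vertex set. Edge coverage: each edge of G has both endpoints in at least one bag. Running intersection: for every vertex, the bags containing it form a connected subtree. All three properties hold, so this is a valid tree decomposition of width max|bag| − 1 = 3, and hence tw(G) ≤ 3.

Yes; width 3.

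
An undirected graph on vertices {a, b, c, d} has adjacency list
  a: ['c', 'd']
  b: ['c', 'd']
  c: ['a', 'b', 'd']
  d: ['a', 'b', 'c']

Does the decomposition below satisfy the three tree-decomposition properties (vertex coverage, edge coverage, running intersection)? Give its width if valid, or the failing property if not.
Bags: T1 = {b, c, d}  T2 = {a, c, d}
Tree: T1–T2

Yes; width 2.

Checking the three conditions: (i) the bags cover all of {a, b, c, d}; (ii) for each edge, some bag contains both endpoints; (iii) the bags containing any fixed vertex form a subtree. All hold, so the decomposition is valid with width 3 − 1 = 2.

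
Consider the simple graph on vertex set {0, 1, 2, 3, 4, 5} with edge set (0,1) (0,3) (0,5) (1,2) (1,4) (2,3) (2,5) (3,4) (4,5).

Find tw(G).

3

A width-3 tree decomposition is:
Bags: B1 = {1, 3, 4, 5}  B2 = {1, 2, 3, 5}  B3 = {0, 1, 3, 5}
Tree: B1–B2, B2–B3
Every bag has size at most 4, so the width is 4 − 1 = 3 and tw(G) ≤ 3. For the lower bound: the 4 vertex sets {4,5}, {1,2}, {3}, {0} are disjoint, each induces a connected subgraph, and every pair is joined by at least one edge of G. Contracting each set to a single vertex therefore yields K_{4} as a minor, and since treewidth is minor-monotone, tw(G) ≥ tw(K_{4}) = 3. Hence tw(G) = 3 exactly.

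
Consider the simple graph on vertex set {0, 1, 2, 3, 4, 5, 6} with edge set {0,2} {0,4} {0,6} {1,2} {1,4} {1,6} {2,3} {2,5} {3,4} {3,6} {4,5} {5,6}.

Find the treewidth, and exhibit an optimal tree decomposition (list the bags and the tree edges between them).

Treewidth 3.
One optimal decomposition is:
Bags: B1 = {1, 2, 4, 6}  B2 = {0, 2, 4, 6}  B3 = {2, 3, 4, 6}  B4 = {2, 4, 5, 6}
Tree: B1–B2, B2–B3, B3–B4

Every bag has size at most 4, so the width is 4 − 1 = 3 and tw(G) ≤ 3. For the lower bound: the 4 vertex sets {1,6}, {0,2}, {4}, {3} are disjoint, each induces a connected subgraph, and every pair is joined by at least one edge of G. Contracting each set to a single vertex therefore yields K_{4} as a minor, and since treewidth is minor-monotone, tw(G) ≥ tw(K_{4}) = 3. The upper and lower bounds meet at 3, so that is the treewidth.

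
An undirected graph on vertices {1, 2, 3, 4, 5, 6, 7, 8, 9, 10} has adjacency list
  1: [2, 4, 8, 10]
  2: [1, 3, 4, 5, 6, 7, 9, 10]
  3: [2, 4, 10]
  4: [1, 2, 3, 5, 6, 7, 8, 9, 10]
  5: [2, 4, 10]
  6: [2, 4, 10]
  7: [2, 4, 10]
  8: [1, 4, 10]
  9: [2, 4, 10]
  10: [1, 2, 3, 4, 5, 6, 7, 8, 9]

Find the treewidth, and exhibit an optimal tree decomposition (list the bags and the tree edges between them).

Treewidth 3.
One optimal decomposition is:
Bags: B1 = {2, 4, 6, 10}  B2 = {2, 4, 9, 10}  B3 = {2, 3, 4, 10}  B4 = {1, 2, 4, 10}  B5 = {1, 4, 8, 10}  B6 = {2, 4, 5, 10}  B7 = {2, 4, 7, 10}
Tree: B1–B2, B1–B3, B1–B4, B4–B5, B1–B6, B1–B7

The largest bag has 4 vertices, giving width 3; this decomposition certifies tw(G) ≤ 3. For the lower bound, the 4 vertices {1, 4, 8, 10} are pairwise adjacent, and any tree decomposition puts a clique entirely inside one bag — forcing width ≥ 3. Hence tw(G) = 3 exactly.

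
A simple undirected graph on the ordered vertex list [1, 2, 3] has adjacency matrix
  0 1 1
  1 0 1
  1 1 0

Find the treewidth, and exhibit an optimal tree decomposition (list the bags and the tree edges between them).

A single bag containing all 3 vertices is trivially a valid decomposition of width 2. For the lower bound, the 3 vertices {1, 2, 3} are pairwise adjacent, and any tree decomposition puts a clique entirely inside one bag — forcing width ≥ 2. Therefore the treewidth is 2.

Treewidth 2.
Bags: B1 = {1, 2, 3}
Tree: (single bag)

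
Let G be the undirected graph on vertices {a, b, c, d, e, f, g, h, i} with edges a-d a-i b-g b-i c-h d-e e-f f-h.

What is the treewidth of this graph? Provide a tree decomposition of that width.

Treewidth 1.
One such decomposition:
Bags: B1 = {b, g}  B2 = {b, i}  B3 = {a, i}  B4 = {a, d}  B5 = {d, e}  B6 = {e, f}  B7 = {f, h}  B8 = {c, h}
Tree: B1–B2, B2–B3, B3–B4, B4–B5, B5–B6, B6–B7, B7–B8

Every bag has size at most 2, so the width is 2 − 1 = 1 and tw(G) ≤ 1. G has an edge, so its treewidth is at least 1. Therefore the treewidth is 1.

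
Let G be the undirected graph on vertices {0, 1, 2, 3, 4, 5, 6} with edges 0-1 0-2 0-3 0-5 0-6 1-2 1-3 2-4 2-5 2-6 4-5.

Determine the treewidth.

2

A width-2 tree decomposition is:
Bags: B1 = {0, 2, 5}  B2 = {0, 2, 6}  B3 = {0, 1, 2}  B4 = {0, 1, 3}  B5 = {2, 4, 5}
Tree: B1–B2, B2–B3, B3–B4, B1–B5
The largest bag has 3 vertices, giving width 2; this decomposition certifies tw(G) ≤ 2. For the lower bound, the 3 vertices {0, 1, 2} are pairwise adjacent, and any tree decomposition puts a clique entirely inside one bag — forcing width ≥ 2. Combining the bounds, tw(G) = 2.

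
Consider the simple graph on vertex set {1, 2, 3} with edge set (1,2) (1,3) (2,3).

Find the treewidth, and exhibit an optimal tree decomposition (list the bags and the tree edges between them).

Treewidth 2.
Bags: B1 = {1, 2, 3}
Tree: (single bag)

With just one bag of size 3, the width is 3 − 1 = 2, so tw(G) ≤ 2. For the lower bound, the 3 vertices {1, 2, 3} are pairwise adjacent, and any tree decomposition puts a clique entirely inside one bag — forcing width ≥ 2. Combining the bounds, tw(G) = 2.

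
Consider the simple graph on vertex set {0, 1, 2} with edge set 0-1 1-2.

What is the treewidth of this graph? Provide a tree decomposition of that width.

Treewidth 1.
Bags: B1 = {1, 2}  B2 = {0, 1}
Tree: B1–B2

The largest bag has 2 vertices, giving width 1; this decomposition certifies tw(G) ≤ 1. G has an edge, so its treewidth is at least 1. Combining the bounds, tw(G) = 1.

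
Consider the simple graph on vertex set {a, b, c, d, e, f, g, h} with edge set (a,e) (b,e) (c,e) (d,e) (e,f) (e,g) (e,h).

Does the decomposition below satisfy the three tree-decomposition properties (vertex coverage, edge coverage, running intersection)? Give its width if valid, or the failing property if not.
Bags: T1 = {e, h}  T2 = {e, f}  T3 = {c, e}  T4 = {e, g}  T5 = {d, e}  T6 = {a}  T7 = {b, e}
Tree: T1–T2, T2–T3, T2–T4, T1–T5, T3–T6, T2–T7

No — edge (e,a) lies in no bag.

A tree decomposition must satisfy three properties: every vertex lies in some bag; for every edge, both endpoints lie together in some bag; and for every vertex, the bags containing it form a connected subtree. Here edge (e,a) lies in no bag, so the decomposition is invalid.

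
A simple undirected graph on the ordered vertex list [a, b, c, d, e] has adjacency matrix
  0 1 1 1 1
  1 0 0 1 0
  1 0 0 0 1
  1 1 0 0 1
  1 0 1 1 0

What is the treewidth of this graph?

A width-2 tree decomposition is:
Bags: B1 = {a, c, e}  B2 = {a, d, e}  B3 = {a, b, d}
Tree: B1–B2, B2–B3
Every bag has size at most 3, so the width is 3 − 1 = 2 and tw(G) ≤ 2. For the lower bound, the 3 vertices {a, d, e} are pairwise adjacent, and any tree decomposition puts a clique entirely inside one bag — forcing width ≥ 2. The upper and lower bounds meet at 2, so that is the treewidth.

2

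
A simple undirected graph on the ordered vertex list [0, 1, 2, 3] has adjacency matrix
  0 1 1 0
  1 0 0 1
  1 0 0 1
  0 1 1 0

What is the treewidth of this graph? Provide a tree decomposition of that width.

Every bag has size at most 3, so the width is 3 − 1 = 2 and tw(G) ≤ 2. For the lower bound, G contains the cycle 1–0–2–3–1, so G is not a forest; only forests have treewidth ≤ 1, hence tw(G) ≥ 2. The upper and lower bounds meet at 2, so that is the treewidth.

Treewidth 2.
One optimal decomposition is:
Bags: B1 = {0, 1, 2}  B2 = {1, 2, 3}
Tree: B1–B2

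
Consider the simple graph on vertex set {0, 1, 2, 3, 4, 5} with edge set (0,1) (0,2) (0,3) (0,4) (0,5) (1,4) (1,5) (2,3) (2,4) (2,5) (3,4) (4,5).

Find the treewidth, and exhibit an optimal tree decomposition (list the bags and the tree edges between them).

Treewidth 3.
One optimal decomposition is:
Bags: B1 = {0, 2, 4, 5}  B2 = {0, 1, 4, 5}  B3 = {0, 2, 3, 4}
Tree: B1–B2, B1–B3

The largest bag has 4 vertices, giving width 3; this decomposition certifies tw(G) ≤ 3. Conversely, {0, 1, 4, 5} is a clique of size 4, and the vertices of any clique must share a bag in every tree decomposition; so some bag has ≥ 4 vertices and tw(G) ≥ 3. Therefore the treewidth is 3.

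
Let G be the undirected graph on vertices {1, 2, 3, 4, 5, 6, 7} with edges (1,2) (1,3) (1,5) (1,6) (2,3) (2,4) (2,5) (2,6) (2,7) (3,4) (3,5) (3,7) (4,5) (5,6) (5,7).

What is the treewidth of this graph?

3

A width-3 tree decomposition is:
Bags: B1 = {1, 2, 3, 5}  B2 = {2, 3, 5, 7}  B3 = {2, 3, 4, 5}  B4 = {1, 2, 5, 6}
Tree: B1–B2, B2–B3, B1–B4
Every bag has size at most 4, so the width is 4 − 1 = 3 and tw(G) ≤ 3. For the lower bound, the 4 vertices {1, 2, 3, 5} are pairwise adjacent, and any tree decomposition puts a clique entirely inside one bag — forcing width ≥ 3. Hence tw(G) = 3 exactly.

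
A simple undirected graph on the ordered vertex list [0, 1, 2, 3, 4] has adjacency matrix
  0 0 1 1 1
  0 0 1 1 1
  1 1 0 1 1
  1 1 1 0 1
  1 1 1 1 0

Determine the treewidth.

A width-3 tree decomposition is:
Bags: B1 = {0, 2, 3, 4}  B2 = {1, 2, 3, 4}
Tree: B1–B2
Every bag has size at most 4, so the width is 4 − 1 = 3 and tw(G) ≤ 3. For the lower bound, the 4 vertices {0, 2, 3, 4} are pairwise adjacent, and any tree decomposition puts a clique entirely inside one bag — forcing width ≥ 3. The upper and lower bounds meet at 3, so that is the treewidth.

3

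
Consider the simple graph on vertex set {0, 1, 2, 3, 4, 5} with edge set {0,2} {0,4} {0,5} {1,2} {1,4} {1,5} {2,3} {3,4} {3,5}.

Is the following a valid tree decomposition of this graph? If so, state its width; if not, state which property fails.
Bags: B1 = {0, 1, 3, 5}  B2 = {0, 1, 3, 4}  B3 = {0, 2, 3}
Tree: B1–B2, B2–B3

No — edge (1,2) lies in no bag.

A tree decomposition must satisfy three properties: every vertex lies in some bag; for every edge, both endpoints lie together in some bag; and for every vertex, the bags containing it form a connected subtree. Here edge (1,2) lies in no bag, so the decomposition is invalid.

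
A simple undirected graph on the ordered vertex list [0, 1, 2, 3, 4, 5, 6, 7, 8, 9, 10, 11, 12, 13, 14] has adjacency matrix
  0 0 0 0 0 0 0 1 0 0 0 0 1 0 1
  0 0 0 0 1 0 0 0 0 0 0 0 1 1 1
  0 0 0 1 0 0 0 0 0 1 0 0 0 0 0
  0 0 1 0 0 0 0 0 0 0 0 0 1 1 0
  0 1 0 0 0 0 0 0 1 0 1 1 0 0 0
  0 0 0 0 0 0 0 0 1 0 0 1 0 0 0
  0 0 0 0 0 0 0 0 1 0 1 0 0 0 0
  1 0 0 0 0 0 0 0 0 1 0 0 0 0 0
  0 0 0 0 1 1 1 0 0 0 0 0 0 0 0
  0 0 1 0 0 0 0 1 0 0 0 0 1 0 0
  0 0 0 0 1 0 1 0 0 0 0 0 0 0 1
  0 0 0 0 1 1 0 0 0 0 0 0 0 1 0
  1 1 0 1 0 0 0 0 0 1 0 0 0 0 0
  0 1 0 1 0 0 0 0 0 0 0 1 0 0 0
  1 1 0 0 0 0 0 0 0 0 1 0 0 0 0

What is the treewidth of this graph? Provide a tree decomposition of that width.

Treewidth 3.
One such decomposition:
Bags: B1 = {5, 6, 8, 11}  B2 = {4, 6, 8, 11}  B3 = {4, 6, 10, 11}  B4 = {4, 10, 11, 13}  B5 = {1, 4, 10, 13}  B6 = {1, 10, 13, 14}  B7 = {1, 3, 13, 14}  B8 = {1, 3, 12, 14}  B9 = {0, 3, 12, 14}  B10 = {0, 2, 3, 12}  B11 = {0, 2, 9, 12}  B12 = {0, 2, 7, 9}
Tree: B1–B2, B2–B3, B3–B4, B4–B5, B5–B6, B6–B7, B7–B8, B8–B9, B9–B10, B10–B11, B11–B12

The largest bag has 4 vertices, giving width 3; this decomposition certifies tw(G) ≤ 3. For the lower bound: the 4 vertex sets {5,6,8}, {11}, {4}, {1,10,13,14} are disjoint, each induces a connected subgraph, and every pair is joined by at least one edge of G. Contracting each set to a single vertex therefore yields K_{4} as a minor, and since treewidth is minor-monotone, tw(G) ≥ tw(K_{4}) = 3. Hence tw(G) = 3 exactly.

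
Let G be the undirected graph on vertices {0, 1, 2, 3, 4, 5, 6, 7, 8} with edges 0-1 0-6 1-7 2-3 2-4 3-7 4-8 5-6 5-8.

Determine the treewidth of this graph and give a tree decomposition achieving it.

Treewidth 2.
One optimal decomposition is:
Bags: B1 = {1, 3, 7}  B2 = {0, 1, 3}  B3 = {0, 3, 6}  B4 = {3, 5, 6}  B5 = {3, 5, 8}  B6 = {3, 4, 8}  B7 = {2, 3, 4}
Tree: B1–B2, B2–B3, B3–B4, B4–B5, B5–B6, B6–B7

Every bag has size at most 3, so the width is 3 − 1 = 2 and tw(G) ≤ 2. Since 3–7–1–0–6–5–8–4–2–3 is a cycle in G, G is not acyclic. Forests are exactly the graphs of treewidth ≤ 1, so tw(G) ≥ 2. Combining the bounds, tw(G) = 2.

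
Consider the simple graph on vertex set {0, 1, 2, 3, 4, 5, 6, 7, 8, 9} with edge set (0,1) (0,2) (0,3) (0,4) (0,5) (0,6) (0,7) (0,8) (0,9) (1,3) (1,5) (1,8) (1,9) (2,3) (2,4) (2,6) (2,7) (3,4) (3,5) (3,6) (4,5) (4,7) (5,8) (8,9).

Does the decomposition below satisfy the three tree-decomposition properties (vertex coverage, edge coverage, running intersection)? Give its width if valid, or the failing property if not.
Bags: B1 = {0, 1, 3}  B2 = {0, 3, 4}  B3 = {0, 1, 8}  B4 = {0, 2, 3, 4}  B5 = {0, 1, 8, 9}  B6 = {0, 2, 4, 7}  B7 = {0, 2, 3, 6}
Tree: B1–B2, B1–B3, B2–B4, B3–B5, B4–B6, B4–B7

No — vertex 5 appears in no bag.

A tree decomposition must satisfy three properties: every vertex lies in some bag; for every edge, both endpoints lie together in some bag; and for every vertex, the bags containing it form a connected subtree. Here vertex 5 appears in no bag, so the decomposition is invalid.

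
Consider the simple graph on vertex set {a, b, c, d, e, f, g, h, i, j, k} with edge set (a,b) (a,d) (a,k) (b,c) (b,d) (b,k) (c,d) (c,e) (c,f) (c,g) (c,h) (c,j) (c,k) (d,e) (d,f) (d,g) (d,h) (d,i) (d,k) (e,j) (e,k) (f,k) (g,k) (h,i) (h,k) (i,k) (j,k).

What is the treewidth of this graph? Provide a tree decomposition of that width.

The largest bag has 4 vertices, giving width 3; this decomposition certifies tw(G) ≤ 3. Conversely, {c, d, f, k} is a clique of size 4, and the vertices of any clique must share a bag in every tree decomposition; so some bag has ≥ 4 vertices and tw(G) ≥ 3. The upper and lower bounds meet at 3, so that is the treewidth.

Treewidth 3.
One optimal decomposition is:
Bags: B1 = {c, d, e, k}  B2 = {b, c, d, k}  B3 = {c, d, g, k}  B4 = {c, e, j, k}  B5 = {c, d, h, k}  B6 = {a, b, d, k}  B7 = {c, d, f, k}  B8 = {d, h, i, k}
Tree: B1–B2, B1–B3, B1–B4, B1–B5, B2–B6, B5–B7, B5–B8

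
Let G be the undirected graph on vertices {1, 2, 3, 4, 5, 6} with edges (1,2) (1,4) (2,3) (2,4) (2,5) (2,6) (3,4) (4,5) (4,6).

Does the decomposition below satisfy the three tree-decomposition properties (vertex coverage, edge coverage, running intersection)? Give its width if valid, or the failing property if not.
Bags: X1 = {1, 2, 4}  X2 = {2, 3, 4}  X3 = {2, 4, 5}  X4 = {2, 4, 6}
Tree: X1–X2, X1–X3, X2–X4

Yes; width 2.

Vertex coverage: the bags together contain {1, 2, 3, 4, 5, 6}, the full vertex set. Edge coverage: each edge of G has both endpoints in at least one bag. Running intersection: for every vertex, the bags containing it form a connected subtree. All three properties hold, so this is a valid tree decomposition of width max|bag| − 1 = 2, and hence tw(G) ≤ 2.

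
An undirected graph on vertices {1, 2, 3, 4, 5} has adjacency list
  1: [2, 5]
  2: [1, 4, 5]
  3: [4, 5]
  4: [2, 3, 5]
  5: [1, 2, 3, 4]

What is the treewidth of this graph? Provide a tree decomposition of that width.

Every bag has size at most 3, so the width is 3 − 1 = 2 and tw(G) ≤ 2. On the other hand G contains the 3-clique {1, 2, 5}. A clique must lie in a single bag of any decomposition, so no decomposition can have width below 2. Therefore the treewidth is 2.

Treewidth 2.
One optimal decomposition is:
Bags: B1 = {2, 4, 5}  B2 = {3, 4, 5}  B3 = {1, 2, 5}
Tree: B1–B2, B1–B3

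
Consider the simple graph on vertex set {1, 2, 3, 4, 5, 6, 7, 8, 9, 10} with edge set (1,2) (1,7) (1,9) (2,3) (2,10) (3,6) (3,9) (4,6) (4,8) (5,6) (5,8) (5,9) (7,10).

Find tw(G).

A width-2 tree decomposition is:
Bags: B1 = {4, 6, 8}  B2 = {5, 6, 8}  B3 = {3, 5, 6}  B4 = {3, 5, 9}  B5 = {2, 3, 9}  B6 = {1, 2, 9}  B7 = {1, 2, 10}  B8 = {1, 7, 10}
Tree: B1–B2, B2–B3, B3–B4, B4–B5, B5–B6, B6–B7, B7–B8
Every bag has size at most 3, so the width is 3 − 1 = 2 and tw(G) ≤ 2. The edges 4–8–5–6–4 form a cycle, so G is not a tree and its treewidth is at least 2. Therefore the treewidth is 2.

2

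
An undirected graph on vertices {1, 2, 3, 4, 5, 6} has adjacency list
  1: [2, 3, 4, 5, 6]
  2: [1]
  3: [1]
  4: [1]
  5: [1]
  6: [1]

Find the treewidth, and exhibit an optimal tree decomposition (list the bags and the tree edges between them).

Each bag holds 2 vertices, so the decomposition has width 1, which upper-bounds the treewidth. G has an edge, so its treewidth is at least 1. Hence tw(G) = 1 exactly.

Treewidth 1.
Bags: B1 = {1, 5}  B2 = {1, 3}  B3 = {1, 6}  B4 = {1, 2}  B5 = {1, 4}
Tree: B1–B2, B1–B3, B2–B4, B1–B5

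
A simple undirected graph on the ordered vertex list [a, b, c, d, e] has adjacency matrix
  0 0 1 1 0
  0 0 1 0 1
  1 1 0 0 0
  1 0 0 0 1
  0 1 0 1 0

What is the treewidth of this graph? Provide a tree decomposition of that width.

Each bag holds 3 vertices, so the decomposition has width 2, which upper-bounds the treewidth. Since b–c–a–d–e–b is a cycle in G, G is not acyclic. Forests are exactly the graphs of treewidth ≤ 1, so tw(G) ≥ 2. Hence tw(G) = 2 exactly.

Treewidth 2.
One optimal decomposition is:
Bags: B1 = {a, b, c}  B2 = {a, b, d}  B3 = {b, d, e}
Tree: B1–B2, B2–B3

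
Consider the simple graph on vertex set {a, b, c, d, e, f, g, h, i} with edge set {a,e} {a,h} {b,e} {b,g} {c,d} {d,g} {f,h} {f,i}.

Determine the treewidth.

1

A width-1 tree decomposition is:
Bags: B1 = {c, d}  B2 = {d, g}  B3 = {b, g}  B4 = {b, e}  B5 = {a, e}  B6 = {a, h}  B7 = {f, h}  B8 = {f, i}
Tree: B1–B2, B2–B3, B3–B4, B4–B5, B5–B6, B6–B7, B7–B8
Every bag has size at most 2, so the width is 2 − 1 = 1 and tw(G) ≤ 1. Any graph with an edge has treewidth ≥ 1, and G has the edge c–d. Combining the bounds, tw(G) = 1.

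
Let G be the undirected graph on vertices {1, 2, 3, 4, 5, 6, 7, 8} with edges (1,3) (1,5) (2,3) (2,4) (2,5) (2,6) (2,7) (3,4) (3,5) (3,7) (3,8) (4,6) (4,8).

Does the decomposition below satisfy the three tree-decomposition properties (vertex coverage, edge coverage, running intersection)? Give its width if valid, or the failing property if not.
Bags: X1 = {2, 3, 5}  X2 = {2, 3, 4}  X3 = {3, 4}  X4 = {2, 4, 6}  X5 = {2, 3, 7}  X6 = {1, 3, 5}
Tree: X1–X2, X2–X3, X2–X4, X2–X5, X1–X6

No — vertex 8 appears in no bag.

A tree decomposition must satisfy three properties: every vertex lies in some bag; for every edge, both endpoints lie together in some bag; and for every vertex, the bags containing it form a connected subtree. Here vertex 8 appears in no bag, so the decomposition is invalid.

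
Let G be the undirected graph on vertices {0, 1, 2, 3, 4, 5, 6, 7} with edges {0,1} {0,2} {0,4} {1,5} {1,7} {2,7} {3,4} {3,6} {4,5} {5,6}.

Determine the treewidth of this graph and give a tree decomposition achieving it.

The largest bag has 3 vertices, giving width 2; this decomposition certifies tw(G) ≤ 2. For the lower bound, G contains the cycle 3–6–5–4–3, so G is not a forest; only forests have treewidth ≤ 1, hence tw(G) ≥ 2. Combining the bounds, tw(G) = 2.

Treewidth 2.
Bags: B1 = {3, 4, 6}  B2 = {4, 5, 6}  B3 = {0, 4, 5}  B4 = {0, 1, 5}  B5 = {0, 1, 2}  B6 = {1, 2, 7}
Tree: B1–B2, B2–B3, B3–B4, B4–B5, B5–B6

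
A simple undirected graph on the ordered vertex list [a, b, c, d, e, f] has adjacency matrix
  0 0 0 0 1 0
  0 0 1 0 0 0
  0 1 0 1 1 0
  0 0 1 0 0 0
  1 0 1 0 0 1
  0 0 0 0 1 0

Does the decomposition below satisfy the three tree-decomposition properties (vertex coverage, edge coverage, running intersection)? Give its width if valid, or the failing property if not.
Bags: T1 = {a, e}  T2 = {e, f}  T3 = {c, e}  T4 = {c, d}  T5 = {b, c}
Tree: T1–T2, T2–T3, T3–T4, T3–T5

Checking the three conditions: (i) the bags cover all of {a, b, c, d, e, f}; (ii) for each edge, some bag contains both endpoints; (iii) the bags containing any fixed vertex form a subtree. All hold, so the decomposition is valid with width 2 − 1 = 1.

Yes; width 1.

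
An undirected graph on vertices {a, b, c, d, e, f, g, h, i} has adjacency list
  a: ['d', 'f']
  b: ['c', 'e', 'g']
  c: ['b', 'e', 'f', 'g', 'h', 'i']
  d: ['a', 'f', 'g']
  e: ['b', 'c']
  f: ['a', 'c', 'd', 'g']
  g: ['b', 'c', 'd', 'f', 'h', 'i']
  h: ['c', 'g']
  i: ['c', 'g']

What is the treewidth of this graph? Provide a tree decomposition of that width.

Every bag has size at most 3, so the width is 3 − 1 = 2 and tw(G) ≤ 2. Conversely, {d, f, g} is a clique of size 3, and the vertices of any clique must share a bag in every tree decomposition; so some bag has ≥ 3 vertices and tw(G) ≥ 2. Hence tw(G) = 2 exactly.

Treewidth 2.
Bags: B1 = {c, g, h}  B2 = {b, c, g}  B3 = {c, f, g}  B4 = {c, g, i}  B5 = {b, c, e}  B6 = {d, f, g}  B7 = {a, d, f}
Tree: B1–B2, B1–B3, B1–B4, B2–B5, B3–B6, B6–B7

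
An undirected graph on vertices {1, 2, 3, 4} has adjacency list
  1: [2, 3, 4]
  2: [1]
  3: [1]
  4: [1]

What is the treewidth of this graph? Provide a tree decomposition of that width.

Every bag has size at most 2, so the width is 2 − 1 = 1 and tw(G) ≤ 1. G has an edge, so its treewidth is at least 1. Therefore the treewidth is 1.

Treewidth 1.
Bags: B1 = {1, 4}  B2 = {1, 3}  B3 = {1, 2}
Tree: B1–B2, B1–B3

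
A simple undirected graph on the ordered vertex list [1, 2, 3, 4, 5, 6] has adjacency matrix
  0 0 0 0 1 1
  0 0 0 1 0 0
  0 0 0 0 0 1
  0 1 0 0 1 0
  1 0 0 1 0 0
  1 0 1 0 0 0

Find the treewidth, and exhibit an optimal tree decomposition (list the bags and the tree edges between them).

Each bag holds 2 vertices, so the decomposition has width 1, which upper-bounds the treewidth. Any graph with an edge has treewidth ≥ 1, and G has the edge 3–6. Hence tw(G) = 1 exactly.

Treewidth 1.
One optimal decomposition is:
Bags: B1 = {3, 6}  B2 = {1, 6}  B3 = {1, 5}  B4 = {4, 5}  B5 = {2, 4}
Tree: B1–B2, B2–B3, B3–B4, B4–B5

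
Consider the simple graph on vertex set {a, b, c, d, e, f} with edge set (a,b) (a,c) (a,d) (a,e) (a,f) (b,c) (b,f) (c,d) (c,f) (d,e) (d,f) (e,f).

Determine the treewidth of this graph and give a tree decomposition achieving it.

Treewidth 3.
One such decomposition:
Bags: B1 = {a, b, c, f}  B2 = {a, c, d, f}  B3 = {a, d, e, f}
Tree: B1–B2, B2–B3

Each bag holds 4 vertices, so the decomposition has width 3, which upper-bounds the treewidth. Conversely, {a, d, e, f} is a clique of size 4, and the vertices of any clique must share a bag in every tree decomposition; so some bag has ≥ 4 vertices and tw(G) ≥ 3. Hence tw(G) = 3 exactly.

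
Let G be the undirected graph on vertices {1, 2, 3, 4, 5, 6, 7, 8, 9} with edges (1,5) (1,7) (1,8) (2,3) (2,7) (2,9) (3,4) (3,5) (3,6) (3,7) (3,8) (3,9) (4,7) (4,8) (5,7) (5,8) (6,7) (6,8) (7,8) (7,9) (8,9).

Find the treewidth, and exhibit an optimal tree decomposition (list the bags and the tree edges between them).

Treewidth 3.
One such decomposition:
Bags: B1 = {3, 7, 8, 9}  B2 = {3, 6, 7, 8}  B3 = {2, 3, 7, 9}  B4 = {3, 5, 7, 8}  B5 = {1, 5, 7, 8}  B6 = {3, 4, 7, 8}
Tree: B1–B2, B1–B3, B2–B4, B4–B5, B1–B6

The largest bag has 4 vertices, giving width 3; this decomposition certifies tw(G) ≤ 3. Conversely, {1, 5, 7, 8} is a clique of size 4, and the vertices of any clique must share a bag in every tree decomposition; so some bag has ≥ 4 vertices and tw(G) ≥ 3. Hence tw(G) = 3 exactly.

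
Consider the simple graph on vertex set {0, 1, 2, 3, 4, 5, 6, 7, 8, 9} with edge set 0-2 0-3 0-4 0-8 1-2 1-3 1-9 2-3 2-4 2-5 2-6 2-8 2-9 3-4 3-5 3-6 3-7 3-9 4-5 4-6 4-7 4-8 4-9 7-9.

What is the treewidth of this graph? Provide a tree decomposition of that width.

The largest bag has 4 vertices, giving width 3; this decomposition certifies tw(G) ≤ 3. For the lower bound, the 4 vertices {0, 2, 4, 8} are pairwise adjacent, and any tree decomposition puts a clique entirely inside one bag — forcing width ≥ 3. Combining the bounds, tw(G) = 3.

Treewidth 3.
One such decomposition:
Bags: B1 = {0, 2, 3, 4}  B2 = {2, 3, 4, 9}  B3 = {1, 2, 3, 9}  B4 = {2, 3, 4, 6}  B5 = {0, 2, 4, 8}  B6 = {2, 3, 4, 5}  B7 = {3, 4, 7, 9}
Tree: B1–B2, B2–B3, B2–B4, B1–B5, B1–B6, B2–B7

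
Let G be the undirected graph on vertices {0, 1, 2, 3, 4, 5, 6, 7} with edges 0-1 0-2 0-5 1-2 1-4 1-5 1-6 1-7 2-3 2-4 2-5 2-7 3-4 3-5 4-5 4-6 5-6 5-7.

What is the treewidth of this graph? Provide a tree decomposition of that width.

The largest bag has 4 vertices, giving width 3; this decomposition certifies tw(G) ≤ 3. On the other hand G contains the 4-clique {0, 1, 2, 5}. A clique must lie in a single bag of any decomposition, so no decomposition can have width below 3. Hence tw(G) = 3 exactly.

Treewidth 3.
One optimal decomposition is:
Bags: B1 = {0, 1, 2, 5}  B2 = {1, 2, 4, 5}  B3 = {1, 2, 5, 7}  B4 = {2, 3, 4, 5}  B5 = {1, 4, 5, 6}
Tree: B1–B2, B1–B3, B2–B4, B2–B5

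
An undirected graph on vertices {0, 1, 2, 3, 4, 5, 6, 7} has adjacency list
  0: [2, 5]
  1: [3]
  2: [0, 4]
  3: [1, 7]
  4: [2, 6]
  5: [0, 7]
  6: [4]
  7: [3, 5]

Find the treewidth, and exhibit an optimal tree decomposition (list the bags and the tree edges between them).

Treewidth 1.
One optimal decomposition is:
Bags: B1 = {4, 6}  B2 = {2, 4}  B3 = {0, 2}  B4 = {0, 5}  B5 = {5, 7}  B6 = {3, 7}  B7 = {1, 3}
Tree: B1–B2, B2–B3, B3–B4, B4–B5, B5–B6, B6–B7

Every bag has size at most 2, so the width is 2 − 1 = 1 and tw(G) ≤ 1. Since G has at least one edge (e.g. 6–4), it is not an edgeless graph, so tw(G) ≥ 1. Combining the bounds, tw(G) = 1.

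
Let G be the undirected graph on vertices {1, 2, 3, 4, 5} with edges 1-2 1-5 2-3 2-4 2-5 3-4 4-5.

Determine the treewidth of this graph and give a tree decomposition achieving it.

Treewidth 2.
Bags: B1 = {2, 4, 5}  B2 = {1, 2, 5}  B3 = {2, 3, 4}
Tree: B1–B2, B1–B3

Each bag holds 3 vertices, so the decomposition has width 2, which upper-bounds the treewidth. Conversely, {1, 2, 5} is a clique of size 3, and the vertices of any clique must share a bag in every tree decomposition; so some bag has ≥ 3 vertices and tw(G) ≥ 2. Hence tw(G) = 2 exactly.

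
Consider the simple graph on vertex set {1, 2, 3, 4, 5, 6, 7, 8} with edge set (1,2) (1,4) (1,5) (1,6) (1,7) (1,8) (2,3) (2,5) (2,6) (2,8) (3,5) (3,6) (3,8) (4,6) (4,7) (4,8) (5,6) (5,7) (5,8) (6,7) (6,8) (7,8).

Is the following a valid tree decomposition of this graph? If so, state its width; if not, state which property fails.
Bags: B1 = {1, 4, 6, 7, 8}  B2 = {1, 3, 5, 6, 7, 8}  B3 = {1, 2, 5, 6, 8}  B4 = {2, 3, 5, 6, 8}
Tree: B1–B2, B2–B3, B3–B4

A tree decomposition must satisfy three properties: every vertex lies in some bag; for every edge, both endpoints lie together in some bag; and for every vertex, the bags containing it form a connected subtree. Here bags containing vertex 3 are not connected in the tree, so the decomposition is invalid.

No — bags containing vertex 3 are not connected in the tree.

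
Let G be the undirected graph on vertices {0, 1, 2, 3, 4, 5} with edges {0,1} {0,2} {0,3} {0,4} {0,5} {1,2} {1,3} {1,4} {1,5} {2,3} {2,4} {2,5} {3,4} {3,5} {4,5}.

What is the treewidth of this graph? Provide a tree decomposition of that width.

A single bag containing all 6 vertices is trivially a valid decomposition of width 5. Conversely, {0, 1, 2, 3, 4, 5} is a clique of size 6, and the vertices of any clique must share a bag in every tree decomposition; so some bag has ≥ 6 vertices and tw(G) ≥ 5. The upper and lower bounds meet at 5, so that is the treewidth.

Treewidth 5.
One optimal decomposition is:
Bags: B1 = {0, 1, 2, 3, 4, 5}
Tree: (single bag)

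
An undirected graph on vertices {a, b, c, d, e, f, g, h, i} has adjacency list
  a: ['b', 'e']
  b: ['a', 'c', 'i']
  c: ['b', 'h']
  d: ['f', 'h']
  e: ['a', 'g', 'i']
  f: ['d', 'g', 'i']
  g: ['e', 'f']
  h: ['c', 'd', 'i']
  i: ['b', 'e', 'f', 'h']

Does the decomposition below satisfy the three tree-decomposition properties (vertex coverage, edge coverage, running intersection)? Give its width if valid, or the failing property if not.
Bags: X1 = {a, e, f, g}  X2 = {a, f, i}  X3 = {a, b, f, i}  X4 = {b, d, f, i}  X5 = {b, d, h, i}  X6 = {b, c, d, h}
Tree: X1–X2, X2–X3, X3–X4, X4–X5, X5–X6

No — edge (e,i) lies in no bag.

A tree decomposition must satisfy three properties: every vertex lies in some bag; for every edge, both endpoints lie together in some bag; and for every vertex, the bags containing it form a connected subtree. Here edge (e,i) lies in no bag, so the decomposition is invalid.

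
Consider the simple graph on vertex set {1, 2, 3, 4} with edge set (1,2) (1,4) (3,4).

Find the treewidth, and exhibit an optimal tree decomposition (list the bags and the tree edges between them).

The largest bag has 2 vertices, giving width 1; this decomposition certifies tw(G) ≤ 1. Any graph with an edge has treewidth ≥ 1, and G has the edge 4–1. Combining the bounds, tw(G) = 1.

Treewidth 1.
One optimal decomposition is:
Bags: B1 = {1, 4}  B2 = {3, 4}  B3 = {1, 2}
Tree: B1–B2, B1–B3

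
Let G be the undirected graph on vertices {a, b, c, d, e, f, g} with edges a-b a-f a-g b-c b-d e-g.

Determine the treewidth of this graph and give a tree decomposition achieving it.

The largest bag has 2 vertices, giving width 1; this decomposition certifies tw(G) ≤ 1. G has an edge, so its treewidth is at least 1. Hence tw(G) = 1 exactly.

Treewidth 1.
Bags: B1 = {b, c}  B2 = {a, b}  B3 = {a, f}  B4 = {b, d}  B5 = {a, g}  B6 = {e, g}
Tree: B1–B2, B2–B3, B2–B4, B2–B5, B5–B6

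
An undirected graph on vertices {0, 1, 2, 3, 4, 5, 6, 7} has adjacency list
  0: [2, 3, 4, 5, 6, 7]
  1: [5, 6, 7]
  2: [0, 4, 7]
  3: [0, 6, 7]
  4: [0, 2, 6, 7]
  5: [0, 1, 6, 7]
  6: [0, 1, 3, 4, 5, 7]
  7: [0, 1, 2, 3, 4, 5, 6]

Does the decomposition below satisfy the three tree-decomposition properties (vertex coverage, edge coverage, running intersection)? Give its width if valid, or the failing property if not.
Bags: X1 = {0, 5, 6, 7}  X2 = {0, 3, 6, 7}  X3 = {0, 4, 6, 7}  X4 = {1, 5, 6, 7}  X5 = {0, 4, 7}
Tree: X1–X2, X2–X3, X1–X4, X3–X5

A tree decomposition must satisfy three properties: every vertex lies in some bag; for every edge, both endpoints lie together in some bag; and for every vertex, the bags containing it form a connected subtree. Here vertex 2 appears in no bag, so the decomposition is invalid.

No — vertex 2 appears in no bag.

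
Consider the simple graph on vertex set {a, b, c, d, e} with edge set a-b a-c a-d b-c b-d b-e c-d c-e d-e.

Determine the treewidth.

3

A width-3 tree decomposition is:
Bags: B1 = {a, b, c, d}  B2 = {b, c, d, e}
Tree: B1–B2
Every bag has size at most 4, so the width is 4 − 1 = 3 and tw(G) ≤ 3. On the other hand G contains the 4-clique {b, c, d, e}. A clique must lie in a single bag of any decomposition, so no decomposition can have width below 3. The upper and lower bounds meet at 3, so that is the treewidth.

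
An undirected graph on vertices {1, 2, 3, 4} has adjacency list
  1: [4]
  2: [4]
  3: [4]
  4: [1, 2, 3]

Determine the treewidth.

A width-1 tree decomposition is:
Bags: B1 = {3, 4}  B2 = {1, 4}  B3 = {2, 4}
Tree: B1–B2, B1–B3
Every bag has size at most 2, so the width is 2 − 1 = 1 and tw(G) ≤ 1. Since G has at least one edge (e.g. 4–3), it is not an edgeless graph, so tw(G) ≥ 1. Therefore the treewidth is 1.

1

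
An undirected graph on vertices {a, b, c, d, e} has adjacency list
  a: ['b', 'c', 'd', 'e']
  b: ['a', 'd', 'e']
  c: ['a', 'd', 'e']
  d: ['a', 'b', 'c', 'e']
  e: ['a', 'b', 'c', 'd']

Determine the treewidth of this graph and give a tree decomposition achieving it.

The largest bag has 4 vertices, giving width 3; this decomposition certifies tw(G) ≤ 3. For the lower bound, the 4 vertices {a, c, d, e} are pairwise adjacent, and any tree decomposition puts a clique entirely inside one bag — forcing width ≥ 3. Combining the bounds, tw(G) = 3.

Treewidth 3.
One optimal decomposition is:
Bags: B1 = {a, b, d, e}  B2 = {a, c, d, e}
Tree: B1–B2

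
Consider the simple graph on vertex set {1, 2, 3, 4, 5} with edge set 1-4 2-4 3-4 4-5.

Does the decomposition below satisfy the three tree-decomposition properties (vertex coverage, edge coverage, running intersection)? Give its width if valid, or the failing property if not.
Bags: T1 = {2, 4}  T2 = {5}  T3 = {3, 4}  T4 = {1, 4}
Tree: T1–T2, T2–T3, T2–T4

A tree decomposition must satisfy three properties: every vertex lies in some bag; for every edge, both endpoints lie together in some bag; and for every vertex, the bags containing it form a connected subtree. Here edge (4,5) lies in no bag, so the decomposition is invalid.

No — edge (4,5) lies in no bag.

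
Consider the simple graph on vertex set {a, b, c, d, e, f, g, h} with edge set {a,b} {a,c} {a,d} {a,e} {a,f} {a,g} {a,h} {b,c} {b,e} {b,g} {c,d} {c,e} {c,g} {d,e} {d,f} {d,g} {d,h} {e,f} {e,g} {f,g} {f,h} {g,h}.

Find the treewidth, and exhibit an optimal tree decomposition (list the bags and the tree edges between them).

Treewidth 4.
One optimal decomposition is:
Bags: B1 = {a, c, d, e, g}  B2 = {a, d, e, f, g}  B3 = {a, d, f, g, h}  B4 = {a, b, c, e, g}
Tree: B1–B2, B2–B3, B1–B4

Each bag holds 5 vertices, so the decomposition has width 4, which upper-bounds the treewidth. For the lower bound, the 5 vertices {a, c, d, e, g} are pairwise adjacent, and any tree decomposition puts a clique entirely inside one bag — forcing width ≥ 4. The upper and lower bounds meet at 4, so that is the treewidth.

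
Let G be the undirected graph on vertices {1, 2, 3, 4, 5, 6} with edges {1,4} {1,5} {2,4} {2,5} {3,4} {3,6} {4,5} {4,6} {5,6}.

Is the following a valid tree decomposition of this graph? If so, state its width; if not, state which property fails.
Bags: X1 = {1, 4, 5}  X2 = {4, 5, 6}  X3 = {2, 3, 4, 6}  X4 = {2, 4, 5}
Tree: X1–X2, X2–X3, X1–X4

A tree decomposition must satisfy three properties: every vertex lies in some bag; for every edge, both endpoints lie together in some bag; and for every vertex, the bags containing it form a connected subtree. Here bags containing vertex 2 are not connected in the tree, so the decomposition is invalid.

No — bags containing vertex 2 are not connected in the tree.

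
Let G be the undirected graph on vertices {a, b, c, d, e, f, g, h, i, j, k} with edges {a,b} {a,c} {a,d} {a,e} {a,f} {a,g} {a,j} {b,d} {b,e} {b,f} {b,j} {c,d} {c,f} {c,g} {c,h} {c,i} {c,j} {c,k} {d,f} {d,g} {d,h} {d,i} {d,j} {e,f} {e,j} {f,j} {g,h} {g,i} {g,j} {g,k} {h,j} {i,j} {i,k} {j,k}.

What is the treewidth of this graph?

4

A width-4 tree decomposition is:
Bags: B1 = {c, d, g, i, j}  B2 = {a, c, d, g, j}  B3 = {c, g, i, j, k}  B4 = {a, c, d, f, j}  B5 = {c, d, g, h, j}  B6 = {a, b, d, f, j}  B7 = {a, b, e, f, j}
Tree: B1–B2, B1–B3, B2–B4, B1–B5, B4–B6, B6–B7
Every bag has size at most 5, so the width is 5 − 1 = 4 and tw(G) ≤ 4. On the other hand G contains the 5-clique {c, d, g, h, j}. A clique must lie in a single bag of any decomposition, so no decomposition can have width below 4. Combining the bounds, tw(G) = 4.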